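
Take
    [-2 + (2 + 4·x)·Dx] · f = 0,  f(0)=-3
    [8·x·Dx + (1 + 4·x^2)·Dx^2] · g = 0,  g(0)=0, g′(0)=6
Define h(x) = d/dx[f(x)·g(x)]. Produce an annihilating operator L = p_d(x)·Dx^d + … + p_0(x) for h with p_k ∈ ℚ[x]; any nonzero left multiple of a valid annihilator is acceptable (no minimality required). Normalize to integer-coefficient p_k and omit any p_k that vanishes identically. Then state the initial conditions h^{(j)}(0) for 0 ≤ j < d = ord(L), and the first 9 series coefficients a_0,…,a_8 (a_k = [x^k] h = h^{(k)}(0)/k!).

L = (5 + 80·x + 8·x^2 - 192·x^3 - 48·x^4) + (14 + 84·x + 144·x^2 - 224·x^3 - 672·x^4 - 192·x^5)·Dx + (3 + 4·x - 12·x^2 - 32·x^3 - 112·x^4 - 192·x^5 - 64·x^6)·Dx^2  (order 2).
h: a_k = -18, -36, 99, 60, -1167/4, -3681/10, 56559/40, 33501/35, -2134773/448, …
ICs: h(0) = -18, h′(0) = -36.

f: a_k = -3, -3, 3/2, -3/2, 15/8, -21/8, 63/16, -99/16, 1287/128, …
g: a_k = 0, 6, 0, -8, 0, 96/5, 0, -384/7, 0, …
f·g: L₀ = L_f ⊗_s L_g, ord ≤ 1·2.
h₀' ⇒ L via d/dx closure of L₀.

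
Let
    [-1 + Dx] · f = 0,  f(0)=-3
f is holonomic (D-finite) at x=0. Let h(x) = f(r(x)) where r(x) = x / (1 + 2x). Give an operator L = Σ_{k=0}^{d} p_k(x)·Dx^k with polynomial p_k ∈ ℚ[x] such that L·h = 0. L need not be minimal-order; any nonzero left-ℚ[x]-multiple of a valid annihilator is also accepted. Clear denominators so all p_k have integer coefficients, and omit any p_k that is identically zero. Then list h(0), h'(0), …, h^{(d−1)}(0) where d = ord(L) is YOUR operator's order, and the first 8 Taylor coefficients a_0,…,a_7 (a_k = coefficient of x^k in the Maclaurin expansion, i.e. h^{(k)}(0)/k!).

L = -1 + (1 + 4·x + 4·x^2)·Dx  (order 1).
h: a_k = -3, -3, 9/2, -13/2, 71/8, -441/40, 2699/240, -9157/1680, …
ICs: h(0) = -3.

f: a_k = -3, -3, -3/2, -1/2, -1/8, -1/40, -1/240, -1/1680, …
h₀=f(r): pull back L_f along r ⇒ L₀.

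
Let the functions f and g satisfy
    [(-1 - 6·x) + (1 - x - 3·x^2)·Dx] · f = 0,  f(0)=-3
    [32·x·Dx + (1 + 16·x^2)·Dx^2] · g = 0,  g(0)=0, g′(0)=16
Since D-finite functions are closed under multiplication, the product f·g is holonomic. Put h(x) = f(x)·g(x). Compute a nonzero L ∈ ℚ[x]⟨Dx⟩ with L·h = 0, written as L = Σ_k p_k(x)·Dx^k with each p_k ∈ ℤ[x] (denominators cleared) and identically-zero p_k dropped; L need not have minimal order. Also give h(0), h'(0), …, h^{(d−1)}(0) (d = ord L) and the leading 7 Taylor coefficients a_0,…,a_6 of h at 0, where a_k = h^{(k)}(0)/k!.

L = (6 + 32·x + 288·x^2) + (2 - 20·x + 64·x^2 + 288·x^3)·Dx + (-1 + x - 13·x^2 + 16·x^3 + 48·x^4)·Dx^2  (order 2).
h: a_k = 0, -48, -48, 64, -80, -11728/5, -12928/5, …
ICs: h(0) = 0, h′(0) = -48.

f: a_k = -3, -3, -12, -21, -57, -120, -291, …
g: a_k = 0, 16, 0, -256/3, 0, 4096/5, 0, …
Sym-product of L_f,L_g gives L₀ (≤ ord 2).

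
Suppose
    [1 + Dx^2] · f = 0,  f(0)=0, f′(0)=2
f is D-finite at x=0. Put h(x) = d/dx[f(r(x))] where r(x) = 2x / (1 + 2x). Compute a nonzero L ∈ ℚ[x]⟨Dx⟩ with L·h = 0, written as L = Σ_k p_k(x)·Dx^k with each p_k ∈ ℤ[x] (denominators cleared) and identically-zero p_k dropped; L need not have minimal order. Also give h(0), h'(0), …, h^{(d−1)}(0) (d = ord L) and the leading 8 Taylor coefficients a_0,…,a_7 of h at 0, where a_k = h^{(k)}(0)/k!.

L = (28 + 96·x + 96·x^2) + (12 + 72·x + 144·x^2 + 96·x^3)·Dx + (1 + 8·x + 24·x^2 + 32·x^3 + 16·x^4)·Dx^2  (order 2).
h: a_k = 4, -16, 40, -64, 8/3, 480, -110896/45, 407296/45, …
ICs: h(0) = 4, h′(0) = -16.

f: a_k = 0, 2, 0, -1/3, 0, 1/60, 0, -1/2520, …
h₀=f(r): pull back L_f along r ⇒ L₀.
Differentiate: ansatz ord ≤ ord L₀ ⇒ L.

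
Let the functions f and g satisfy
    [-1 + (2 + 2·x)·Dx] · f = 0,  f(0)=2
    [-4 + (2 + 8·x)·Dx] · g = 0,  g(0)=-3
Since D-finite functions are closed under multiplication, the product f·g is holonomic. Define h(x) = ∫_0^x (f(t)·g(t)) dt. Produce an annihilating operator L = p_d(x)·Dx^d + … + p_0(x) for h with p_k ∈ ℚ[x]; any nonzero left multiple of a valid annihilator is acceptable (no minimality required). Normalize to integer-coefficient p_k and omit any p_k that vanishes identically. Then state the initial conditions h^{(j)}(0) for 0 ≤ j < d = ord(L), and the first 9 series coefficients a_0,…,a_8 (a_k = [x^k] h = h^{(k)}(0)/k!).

f: a_k = 2, 1, -1/4, 1/8, -5/64, 7/128, -21/512, 33/1024, -429/16384, …
g: a_k = -3, -6, 6, -12, 30, -84, 252, -792, 2574, …
f·g: L₀ = L_f ⊗_s L_g, ord ≤ 1·1.
∫: right-multiply L₀ by Dx.
L = (-5 - 8·x)·Dx + (2 + 10·x + 8·x^2)·Dx^2  (order 2).
h: a_k = 0, -6, -15/2, 9/4, -135/32, 2943/320, -5715/256, 210087/3584, -1337175/8192, …
ICs: h(0) = 0, h′(0) = -6.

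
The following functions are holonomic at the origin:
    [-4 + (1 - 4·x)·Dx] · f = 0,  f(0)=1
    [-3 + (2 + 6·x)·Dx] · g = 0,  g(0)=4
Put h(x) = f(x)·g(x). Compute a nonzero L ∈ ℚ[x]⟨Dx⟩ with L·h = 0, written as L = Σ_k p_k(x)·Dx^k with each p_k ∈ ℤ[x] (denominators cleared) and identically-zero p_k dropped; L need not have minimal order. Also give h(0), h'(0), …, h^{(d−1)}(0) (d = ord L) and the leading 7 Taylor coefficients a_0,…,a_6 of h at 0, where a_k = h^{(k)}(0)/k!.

L = (11 + 12·x) + (-2 + 2·x + 24·x^2)·Dx  (order 1).
h: a_k = 4, 22, 167/2, 1363/4, 43211/32, 347389/64, 5542915/256, …
ICs: h(0) = 4.

f: a_k = 1, 4, 16, 64, 256, 1024, 4096, …
g: a_k = 4, 6, -9/2, 27/4, -405/32, 1701/64, -15309/256, …
L₀ := L_f ⊗_s L_g (sym. prod.), ord ≤ 1.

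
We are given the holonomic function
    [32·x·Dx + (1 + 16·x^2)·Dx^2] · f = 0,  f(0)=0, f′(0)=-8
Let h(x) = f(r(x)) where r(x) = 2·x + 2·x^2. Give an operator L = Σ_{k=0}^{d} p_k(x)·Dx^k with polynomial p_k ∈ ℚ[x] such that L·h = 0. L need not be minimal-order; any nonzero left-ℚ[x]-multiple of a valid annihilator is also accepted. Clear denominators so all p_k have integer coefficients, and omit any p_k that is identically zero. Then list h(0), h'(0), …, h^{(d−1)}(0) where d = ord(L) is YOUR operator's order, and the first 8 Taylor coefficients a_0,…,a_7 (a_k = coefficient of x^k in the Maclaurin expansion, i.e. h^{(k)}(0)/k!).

L = (-2 + 128·x + 512·x^2 + 768·x^3 + 384·x^4)·Dx + (1 + 2·x + 64·x^2 + 256·x^3 + 320·x^4 + 128·x^5)·Dx^2  (order 2).
h: a_k = 0, -16, -16, 1024/3, 1024, -60416/5, -195584/3, 3276800/7, …
ICs: h(0) = 0, h′(0) = -16.

f: a_k = 0, -8, 0, 128/3, 0, -2048/5, 0, 32768/7, …
h₀=f(r): pull back L_f along r ⇒ L₀.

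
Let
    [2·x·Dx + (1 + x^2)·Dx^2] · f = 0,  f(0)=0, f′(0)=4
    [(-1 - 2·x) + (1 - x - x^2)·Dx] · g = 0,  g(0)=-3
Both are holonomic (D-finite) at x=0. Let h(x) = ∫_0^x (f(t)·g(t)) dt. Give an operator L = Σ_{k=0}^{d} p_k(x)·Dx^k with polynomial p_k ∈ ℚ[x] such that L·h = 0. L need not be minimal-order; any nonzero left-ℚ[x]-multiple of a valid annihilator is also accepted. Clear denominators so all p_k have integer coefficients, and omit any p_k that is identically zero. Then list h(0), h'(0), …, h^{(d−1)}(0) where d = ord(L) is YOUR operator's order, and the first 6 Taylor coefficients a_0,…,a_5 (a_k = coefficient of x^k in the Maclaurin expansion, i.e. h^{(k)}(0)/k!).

f: a_k = 0, 4, 0, -4/3, 0, 4/5, …
g: a_k = -3, -3, -6, -9, -15, -24, …
h₀=f·g: eliminate ⇒ L₀, order ≤ 2·1.
h=∫₀ˣh₀: take L = L₀·Dx.
L = (2 + 2·x + 6·x^2)·Dx + (2 + 2·x + 4·x^2 + 6·x^3)·Dx^2 + (-1 + x + x^3 + x^4)·Dx^3  (order 3).
h: a_k = 0, 0, -6, -4, -5, -32/5, …
ICs: h(0) = 0, h′(0) = 0, h′′(0) = -12.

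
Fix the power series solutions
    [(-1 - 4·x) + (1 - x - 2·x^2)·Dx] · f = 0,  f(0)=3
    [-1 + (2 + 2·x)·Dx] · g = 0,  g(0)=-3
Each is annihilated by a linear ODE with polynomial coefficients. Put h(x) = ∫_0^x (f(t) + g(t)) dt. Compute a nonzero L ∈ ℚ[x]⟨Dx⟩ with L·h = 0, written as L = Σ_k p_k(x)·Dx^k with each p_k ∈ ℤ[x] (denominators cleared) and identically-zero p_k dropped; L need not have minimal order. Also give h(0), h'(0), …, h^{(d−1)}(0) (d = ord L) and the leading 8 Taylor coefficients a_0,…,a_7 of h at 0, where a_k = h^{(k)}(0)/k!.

L = (-13 - 26·x - 40·x^2)·Dx + (25 + 69·x + 144·x^2 + 100·x^3)·Dx^2 + (-2 - 20·x + 6·x^2 + 64·x^3 + 40·x^4)·Dx^3  (order 3).
h: a_k = 0, 0, 3/4, 25/8, 237/64, 4239/640, 5369/512, 132159/7168, …
ICs: h(0) = 0, h′(0) = 0, h′′(0) = 3/2.

f: a_k = 3, 3, 9, 15, 33, 63, 129, 255, …
g: a_k = -3, -3/2, 3/8, -3/16, 15/128, -21/256, 63/1024, -99/2048, …
Weyl lclm of L_f,L_g ⇒ L₀ (ord ≤ 2).
h=∫₀ˣh₀: take L = L₀·Dx.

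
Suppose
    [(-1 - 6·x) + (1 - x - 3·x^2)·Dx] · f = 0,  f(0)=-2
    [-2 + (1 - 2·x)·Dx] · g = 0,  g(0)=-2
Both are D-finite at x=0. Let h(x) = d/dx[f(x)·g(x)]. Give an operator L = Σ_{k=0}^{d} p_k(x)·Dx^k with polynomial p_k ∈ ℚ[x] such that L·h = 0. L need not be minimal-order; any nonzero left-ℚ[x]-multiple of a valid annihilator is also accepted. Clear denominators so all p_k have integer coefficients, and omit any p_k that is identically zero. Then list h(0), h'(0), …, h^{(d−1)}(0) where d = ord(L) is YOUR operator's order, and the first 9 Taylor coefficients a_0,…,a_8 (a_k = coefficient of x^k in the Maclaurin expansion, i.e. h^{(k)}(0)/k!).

f: a_k = -2, -2, -8, -14, -38, -80, -194, -434, -1016, …
g: a_k = -2, -4, -8, -16, -32, -64, -128, -256, -512, …
Product ⇒ symmetric product L₀, ord ≤ 1.
Differentiate: ansatz ord ≤ ord L₀ ⇒ L.
L = (20 - 18·x - 102·x^2 - 96·x^3 + 432·x^4) + (-3 + 7·x + 27·x^2 - 70·x^3 - 30·x^4 + 108·x^5)·Dx  (order 1).
h: a_k = 12, 80, 324, 1168, 3720, 11256, 32340, 90176, 244620, …
ICs: h(0) = 12.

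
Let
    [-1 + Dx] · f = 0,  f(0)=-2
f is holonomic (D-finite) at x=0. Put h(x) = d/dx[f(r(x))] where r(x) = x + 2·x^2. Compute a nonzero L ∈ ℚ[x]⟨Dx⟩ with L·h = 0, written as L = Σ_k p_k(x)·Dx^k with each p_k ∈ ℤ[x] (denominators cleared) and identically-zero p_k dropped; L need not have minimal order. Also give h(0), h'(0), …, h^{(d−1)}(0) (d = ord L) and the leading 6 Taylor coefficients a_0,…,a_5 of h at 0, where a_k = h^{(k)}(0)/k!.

L = (5 + 8·x + 16·x^2) + (-1 - 4·x)·Dx  (order 1).
h: a_k = -2, -10, -13, -73/3, -281/12, -1741/60, …
ICs: h(0) = -2.

f: a_k = -2, -2, -1, -1/3, -1/12, -1/60, …
h₀=f(r): pull back L_f along r ⇒ L₀.
h₀' ⇒ L via d/dx closure of L₀.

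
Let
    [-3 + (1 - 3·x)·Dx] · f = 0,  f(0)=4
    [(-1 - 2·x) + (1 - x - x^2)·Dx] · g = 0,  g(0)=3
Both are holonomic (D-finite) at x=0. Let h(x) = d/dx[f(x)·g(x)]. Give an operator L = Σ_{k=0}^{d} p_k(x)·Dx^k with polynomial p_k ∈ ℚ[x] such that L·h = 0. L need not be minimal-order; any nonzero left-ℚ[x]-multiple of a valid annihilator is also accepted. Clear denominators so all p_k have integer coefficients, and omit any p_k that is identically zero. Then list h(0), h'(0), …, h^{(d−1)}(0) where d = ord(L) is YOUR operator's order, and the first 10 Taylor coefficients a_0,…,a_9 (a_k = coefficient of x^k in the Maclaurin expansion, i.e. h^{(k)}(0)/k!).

L = (28 - 66·x - 48·x^2 + 96·x^3 + 108·x^4) + (-4 + 20·x - 15·x^2 - 40·x^3 + 30·x^4 + 27·x^5)·Dx  (order 1).
h: a_k = 48, 336, 1620, 6720, 25680, 93384, 328608, 1129920, 3819420, 12742080, …
ICs: h(0) = 48.

f: a_k = 4, 12, 36, 108, 324, 972, 2916, 8748, 26244, 78732, …
g: a_k = 3, 3, 6, 9, 15, 24, 39, 63, 102, 165, …
h₀=f·g: eliminate ⇒ L₀, order ≤ 1·1.
Differentiate: ansatz ord ≤ ord L₀ ⇒ L.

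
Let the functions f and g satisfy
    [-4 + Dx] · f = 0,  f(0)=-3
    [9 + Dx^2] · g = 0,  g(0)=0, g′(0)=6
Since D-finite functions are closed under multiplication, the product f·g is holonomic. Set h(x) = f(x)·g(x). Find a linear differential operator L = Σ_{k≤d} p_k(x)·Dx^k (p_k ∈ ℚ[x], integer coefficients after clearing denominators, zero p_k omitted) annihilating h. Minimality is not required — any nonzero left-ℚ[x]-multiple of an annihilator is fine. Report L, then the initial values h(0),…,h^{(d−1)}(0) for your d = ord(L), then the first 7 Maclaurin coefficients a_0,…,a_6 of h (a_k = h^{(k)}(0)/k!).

L = 25 - 8·Dx + Dx^2  (order 2).
h: a_k = 0, -18, -72, -117, -84, 237/20, 429/5, …
ICs: h(0) = 0, h′(0) = -18.

f: a_k = -3, -12, -24, -32, -32, -128/5, -256/15, …
g: a_k = 0, 6, 0, -9, 0, 81/20, 0, …
Product ⇒ symmetric product L₀, ord ≤ 2.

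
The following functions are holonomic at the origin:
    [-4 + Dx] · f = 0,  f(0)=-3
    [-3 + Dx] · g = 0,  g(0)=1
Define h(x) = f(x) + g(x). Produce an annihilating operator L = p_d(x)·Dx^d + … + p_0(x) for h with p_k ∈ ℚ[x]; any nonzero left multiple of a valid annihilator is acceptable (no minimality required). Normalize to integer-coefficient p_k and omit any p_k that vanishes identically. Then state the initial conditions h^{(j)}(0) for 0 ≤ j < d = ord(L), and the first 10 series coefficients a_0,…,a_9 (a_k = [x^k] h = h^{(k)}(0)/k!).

L = 12 - 7·Dx + Dx^2  (order 2).
h: a_k = -2, -9, -39/2, -55/2, -229/8, -943/40, -3853/240, -3131/336, -63349/13440, -255583/120960, …
ICs: h(0) = -2, h′(0) = -9.

f: a_k = -3, -12, -24, -32, -32, -128/5, -256/15, -1024/105, -512/105, -2048/945, …
g: a_k = 1, 3, 9/2, 9/2, 27/8, 81/40, 81/80, 243/560, 729/4480, 243/4480, …
f+g: L₀ = lclm(L_f,L_g), ord ≤ 1+1.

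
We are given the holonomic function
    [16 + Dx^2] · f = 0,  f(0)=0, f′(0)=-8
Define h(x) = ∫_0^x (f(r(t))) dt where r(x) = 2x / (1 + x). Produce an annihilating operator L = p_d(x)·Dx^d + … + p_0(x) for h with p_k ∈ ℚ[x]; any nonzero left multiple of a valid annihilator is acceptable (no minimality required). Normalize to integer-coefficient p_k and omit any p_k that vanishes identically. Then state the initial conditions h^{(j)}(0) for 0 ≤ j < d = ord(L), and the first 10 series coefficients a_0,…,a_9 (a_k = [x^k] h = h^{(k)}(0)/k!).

f: a_k = 0, -8, 0, 64/3, 0, -256/15, 0, 2048/315, 0, -4096/2835, …
Change of var in L_f (x↦r) gives L₀.
h=∫₀ˣh₀: take L = L₀·Dx.
L = 64·Dx + (2 + 6·x + 6·x^2 + 2·x^3)·Dx^2 + (1 + 4·x + 6·x^2 + 4·x^3 + x^4)·Dx^3  (order 3).
h: a_k = 0, 0, -8, 16/3, 116/3, -496/5, 3464/45, 1040/7, -189622/315, 437456/405, …
ICs: h(0) = 0, h′(0) = 0, h′′(0) = -16.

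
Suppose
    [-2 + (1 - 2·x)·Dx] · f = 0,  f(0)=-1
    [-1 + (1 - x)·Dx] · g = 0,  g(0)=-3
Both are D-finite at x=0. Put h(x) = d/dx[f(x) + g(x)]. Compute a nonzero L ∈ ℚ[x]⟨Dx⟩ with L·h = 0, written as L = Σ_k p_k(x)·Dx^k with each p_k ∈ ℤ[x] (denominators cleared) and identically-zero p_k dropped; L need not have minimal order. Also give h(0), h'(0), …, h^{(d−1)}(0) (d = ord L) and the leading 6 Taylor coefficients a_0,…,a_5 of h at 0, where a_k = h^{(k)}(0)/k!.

f: a_k = -1, -2, -4, -8, -16, -32, …
g: a_k = -3, -3, -3, -3, -3, -3, …
h₀=f+g: left-lcm gives L₀, ord ≤ 2.
h₀' ⇒ L via d/dx closure of L₀.
L = 12 + (-9 + 12·x)·Dx + (1 - 3·x + 2·x^2)·Dx^2  (order 2).
h: a_k = -5, -14, -33, -76, -175, -402, …
ICs: h(0) = -5, h′(0) = -14.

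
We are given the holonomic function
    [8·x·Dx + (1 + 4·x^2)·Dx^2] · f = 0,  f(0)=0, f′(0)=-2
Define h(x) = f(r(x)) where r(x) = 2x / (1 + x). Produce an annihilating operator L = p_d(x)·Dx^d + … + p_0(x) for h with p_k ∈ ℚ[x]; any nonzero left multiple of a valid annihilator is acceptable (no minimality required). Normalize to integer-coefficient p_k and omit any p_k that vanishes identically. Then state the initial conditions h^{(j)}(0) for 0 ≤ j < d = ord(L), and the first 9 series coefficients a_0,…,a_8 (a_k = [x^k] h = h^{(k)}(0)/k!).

f: a_k = 0, -2, 0, 8/3, 0, -32/5, 0, 128/7, 0, …
f∘r: x↦r, Dx↦Dx/r' in L_f ⇒ L₀.
L = (2 + 34·x)·Dx + (1 + 2·x + 17·x^2)·Dx^2  (order 2).
h: a_k = 0, -4, 4, 52/3, -60, -404/5, 2444/3, -2908/7, -9660, …
ICs: h(0) = 0, h′(0) = -4.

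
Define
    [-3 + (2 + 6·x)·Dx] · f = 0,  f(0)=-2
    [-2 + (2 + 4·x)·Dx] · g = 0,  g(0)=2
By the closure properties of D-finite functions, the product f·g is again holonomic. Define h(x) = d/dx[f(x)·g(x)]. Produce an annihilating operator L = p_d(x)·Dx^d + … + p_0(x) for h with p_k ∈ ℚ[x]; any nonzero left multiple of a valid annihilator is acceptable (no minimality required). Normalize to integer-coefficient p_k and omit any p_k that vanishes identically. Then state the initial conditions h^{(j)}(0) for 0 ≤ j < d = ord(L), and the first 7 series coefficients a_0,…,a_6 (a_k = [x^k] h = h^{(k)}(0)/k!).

L = -1 + (-10 - 74·x - 180·x^2 - 144·x^3)·Dx  (order 1).
h: a_k = -10, 1, -15/4, 101/8, -2575/64, 15903/128, -192675/512, …
ICs: h(0) = -10.

f: a_k = -2, -3, 9/4, -27/8, 405/64, -1701/128, 15309/512, …
g: a_k = 2, 2, -1, 1, -5/4, 7/4, -21/8, …
Product ⇒ symmetric product L₀, ord ≤ 1.
Differentiate: ansatz ord ≤ ord L₀ ⇒ L.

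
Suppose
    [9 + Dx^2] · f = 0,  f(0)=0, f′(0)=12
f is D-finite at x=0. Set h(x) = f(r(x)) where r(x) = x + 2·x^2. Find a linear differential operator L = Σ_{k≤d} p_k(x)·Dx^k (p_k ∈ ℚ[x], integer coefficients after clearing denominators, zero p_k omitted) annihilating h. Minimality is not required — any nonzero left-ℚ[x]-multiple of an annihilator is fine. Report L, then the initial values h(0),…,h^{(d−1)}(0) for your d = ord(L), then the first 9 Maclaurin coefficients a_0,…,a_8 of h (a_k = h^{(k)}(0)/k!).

f: a_k = 0, 12, 0, -18, 0, 81/10, 0, -243/140, 0, …
Substitute x→r, Dx→(1/r')Dx; clear ⇒ L₀.
L = (9 + 108·x + 432·x^2 + 576·x^3) - 4·Dx + (1 + 4·x)·Dx^2  (order 2).
h: a_k = 0, 12, 24, -18, -108, -2079/10, -63, 45117/140, 6237/10, …
ICs: h(0) = 0, h′(0) = 12.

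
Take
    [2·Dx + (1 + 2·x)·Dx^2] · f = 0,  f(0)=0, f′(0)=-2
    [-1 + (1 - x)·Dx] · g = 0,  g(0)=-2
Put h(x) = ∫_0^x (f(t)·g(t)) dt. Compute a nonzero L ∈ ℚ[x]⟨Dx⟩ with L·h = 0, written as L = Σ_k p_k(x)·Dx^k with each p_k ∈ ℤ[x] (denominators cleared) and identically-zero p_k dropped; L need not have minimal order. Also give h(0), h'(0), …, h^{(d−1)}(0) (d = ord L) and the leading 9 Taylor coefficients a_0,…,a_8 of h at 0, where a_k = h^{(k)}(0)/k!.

L = 2·Dx + 6·x·Dx^2 + (-1 - x + 2·x^2)·Dx^3  (order 3).
h: a_k = 0, 0, 2, 0, 4/3, -8/15, 76/45, -8/5, 111/35, …
ICs: h(0) = 0, h′(0) = 0, h′′(0) = 4.

f: a_k = 0, -2, 2, -8/3, 4, -32/5, 32/3, -128/7, 32, …
g: a_k = -2, -2, -2, -2, -2, -2, -2, -2, -2, …
f·g: L₀ = L_f ⊗_s L_g, ord ≤ 2·1.
∫: right-multiply L₀ by Dx.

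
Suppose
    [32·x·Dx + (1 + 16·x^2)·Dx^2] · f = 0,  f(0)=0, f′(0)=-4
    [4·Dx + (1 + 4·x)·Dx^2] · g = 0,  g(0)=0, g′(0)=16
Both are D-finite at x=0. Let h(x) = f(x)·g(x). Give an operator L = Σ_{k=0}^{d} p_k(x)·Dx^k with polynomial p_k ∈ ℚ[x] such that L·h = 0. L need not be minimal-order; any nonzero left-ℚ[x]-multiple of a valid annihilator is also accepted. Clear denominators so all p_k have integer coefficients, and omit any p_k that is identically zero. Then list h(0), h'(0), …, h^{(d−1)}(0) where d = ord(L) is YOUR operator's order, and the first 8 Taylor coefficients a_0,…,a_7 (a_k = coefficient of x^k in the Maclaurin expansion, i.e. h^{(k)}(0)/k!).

f: a_k = 0, -4, 0, 64/3, 0, -1024/5, 0, 16384/7, …
g: a_k = 0, 16, -32, 256/3, -256, 4096/5, -8192/3, 65536/7, …
Product ⇒ symmetric product L₀, ord ≤ 4.
L = (1536 + 11264·x + 81920·x^2 + 638976·x^3 + 1966080·x^4 + 3407872·x^5 + 4194304·x^7)·Dx + (288 + 7936·x + 78848·x^2 + 495616·x^3 + 2228224·x^4 + 6094848·x^5 + 9175040·x^6 + 3145728·x^7 + 14680064·x^8)·Dx^2 + (48 + 1024·x + 12288·x^2 + 79872·x^3 + 368640·x^4 + 1277952·x^5 + 3145728·x^6 + 4718592·x^7 + 3145728·x^8 + 8388608·x^9)·Dx^3 + (5 + 72·x + 592·x^2 + 3584·x^3 + 16896·x^4 + 61440·x^5 + 172032·x^6 + 393216·x^7 + 589824·x^8 + 524288·x^9 + 1048576·x^10)·Dx^4  (order 4).
h: a_k = 0, 0, -64, 128, 0, 1024/3, -212992/45, 180224/15, …
ICs: h(0) = 0, h′(0) = 0, h′′(0) = -128, h′′′(0) = 768.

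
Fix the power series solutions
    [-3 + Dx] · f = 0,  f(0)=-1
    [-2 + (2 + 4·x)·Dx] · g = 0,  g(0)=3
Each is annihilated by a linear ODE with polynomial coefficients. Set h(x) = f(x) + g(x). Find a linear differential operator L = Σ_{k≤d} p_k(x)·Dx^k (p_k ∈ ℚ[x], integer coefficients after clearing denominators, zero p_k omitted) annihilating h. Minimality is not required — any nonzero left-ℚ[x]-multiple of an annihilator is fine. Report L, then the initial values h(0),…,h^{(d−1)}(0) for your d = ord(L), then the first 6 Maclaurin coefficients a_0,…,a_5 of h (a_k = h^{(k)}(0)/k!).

f: a_k = -1, -3, -9/2, -9/2, -27/8, -81/40, …
g: a_k = 3, 3, -3/2, 3/2, -15/8, 21/8, …
Weyl lclm of L_f,L_g ⇒ L₀ (ord ≤ 2).
L = (12 + 18·x) + (-10 - 36·x - 36·x^2)·Dx + (2 + 10·x + 12·x^2)·Dx^2  (order 2).
h: a_k = 2, 0, -6, -3, -21/4, 3/5, …
ICs: h(0) = 2, h′(0) = 0.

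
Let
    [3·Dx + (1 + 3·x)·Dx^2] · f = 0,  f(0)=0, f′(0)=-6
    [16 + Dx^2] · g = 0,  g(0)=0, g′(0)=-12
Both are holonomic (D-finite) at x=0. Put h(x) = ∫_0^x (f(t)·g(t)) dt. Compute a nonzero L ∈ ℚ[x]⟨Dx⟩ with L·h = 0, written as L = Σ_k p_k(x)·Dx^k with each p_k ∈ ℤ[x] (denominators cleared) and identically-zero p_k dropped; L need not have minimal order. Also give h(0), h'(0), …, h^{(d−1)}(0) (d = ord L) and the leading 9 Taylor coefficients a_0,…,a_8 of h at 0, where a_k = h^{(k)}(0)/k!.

L = (2272 + 127488·x + 781056·x^2 + 1769472·x^3 + 1327104·x^4)·Dx + (4416 + 50112·x + 165888·x^2 + 165888·x^3)·Dx^2 + (1022 + 19392·x + 102816·x^2 + 221184·x^3 + 165888·x^4)·Dx^3 + (276 + 3132·x + 10368·x^2 + 10368·x^3)·Dx^4 + (55 + 714·x + 3375·x^2 + 6912·x^3 + 5184·x^4)·Dx^5  (order 5).
h: a_k = 0, 0, 0, 24, -27, 24/5, -33, 744/7, -2313/10, …
ICs: h(0) = 0, h′(0) = 0, h′′(0) = 0, h′′′(0) = 144, h′′′′(0) = -648.

f: a_k = 0, -6, 9, -18, 81/2, -486/5, 243, -4374/7, 6561/4, …
g: a_k = 0, -12, 0, 32, 0, -128/5, 0, 1024/105, 0, …
f·g: L₀ = L_f ⊗_s L_g, ord ≤ 2·2.
Integrate: L := L₀·Dx.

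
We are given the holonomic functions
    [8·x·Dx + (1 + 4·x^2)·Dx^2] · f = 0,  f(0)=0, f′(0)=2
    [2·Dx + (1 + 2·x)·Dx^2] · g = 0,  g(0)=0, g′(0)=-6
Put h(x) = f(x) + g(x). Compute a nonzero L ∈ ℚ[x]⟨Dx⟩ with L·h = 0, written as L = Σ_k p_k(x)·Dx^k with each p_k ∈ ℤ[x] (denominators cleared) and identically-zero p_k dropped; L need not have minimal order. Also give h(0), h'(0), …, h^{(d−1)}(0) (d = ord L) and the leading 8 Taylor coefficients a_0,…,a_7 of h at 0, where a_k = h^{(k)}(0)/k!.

f: a_k = 0, 2, 0, -8/3, 0, 32/5, 0, -128/7, …
g: a_k = 0, -6, 6, -8, 12, -96/5, 32, -384/7, …
Sum ⇒ L₀ = lclm(L_f,L_g) in ℚ(x)⟨Dx⟩.
L = (-8 - 48·x + 96·x^2 + 64·x^3)·Dx + (-8 - 16·x + 192·x^3 + 128·x^4)·Dx^2 + (-1 + 2·x + 8·x^2 + 16·x^3 + 48·x^4 + 32·x^5)·Dx^3  (order 3).
h: a_k = 0, -4, 6, -32/3, 12, -64/5, 32, -512/7, …
ICs: h(0) = 0, h′(0) = -4, h′′(0) = 12.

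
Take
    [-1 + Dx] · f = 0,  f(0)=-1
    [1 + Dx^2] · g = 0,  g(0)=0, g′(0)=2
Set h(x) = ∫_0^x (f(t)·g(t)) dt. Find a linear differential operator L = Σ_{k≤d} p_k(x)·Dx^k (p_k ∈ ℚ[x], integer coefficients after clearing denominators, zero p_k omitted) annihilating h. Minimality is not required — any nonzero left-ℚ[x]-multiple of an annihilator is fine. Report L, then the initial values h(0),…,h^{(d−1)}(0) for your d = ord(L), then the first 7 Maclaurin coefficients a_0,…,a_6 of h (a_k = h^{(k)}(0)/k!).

L = 2·Dx - 2·Dx^2 + Dx^3  (order 3).
h: a_k = 0, 0, -1, -2/3, -1/6, 0, 1/90, …
ICs: h(0) = 0, h′(0) = 0, h′′(0) = -2.

f: a_k = -1, -1, -1/2, -1/6, -1/24, -1/120, -1/720, …
g: a_k = 0, 2, 0, -1/3, 0, 1/60, 0, …
h₀=f·g: eliminate ⇒ L₀, order ≤ 1·2.
Integrate: L := L₀·Dx.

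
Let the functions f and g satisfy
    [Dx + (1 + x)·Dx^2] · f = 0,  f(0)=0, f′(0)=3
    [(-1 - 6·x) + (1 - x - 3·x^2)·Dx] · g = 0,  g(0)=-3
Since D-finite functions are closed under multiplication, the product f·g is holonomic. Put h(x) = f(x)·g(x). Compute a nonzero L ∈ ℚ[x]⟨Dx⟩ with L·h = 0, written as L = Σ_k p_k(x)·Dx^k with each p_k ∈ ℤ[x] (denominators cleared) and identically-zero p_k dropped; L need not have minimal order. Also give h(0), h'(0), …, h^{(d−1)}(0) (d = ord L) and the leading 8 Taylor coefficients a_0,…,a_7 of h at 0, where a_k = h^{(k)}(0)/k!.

f: a_k = 0, 3, -3/2, 1, -3/4, 3/5, -1/2, 3/7, …
g: a_k = -3, -3, -12, -21, -57, -120, -291, -651, …
L₀ := L_f ⊗_s L_g (sym. prod.), ord ≤ 2.
L = (7 + 12·x) + (1 + 15·x + 15·x^2)·Dx + (-1 + 4·x^2 + 3·x^3)·Dx^2  (order 2).
h: a_k = 0, -9, -9/2, -69/2, -183/4, -3021/20, -1434/5, -103773/140, …
ICs: h(0) = 0, h′(0) = -9.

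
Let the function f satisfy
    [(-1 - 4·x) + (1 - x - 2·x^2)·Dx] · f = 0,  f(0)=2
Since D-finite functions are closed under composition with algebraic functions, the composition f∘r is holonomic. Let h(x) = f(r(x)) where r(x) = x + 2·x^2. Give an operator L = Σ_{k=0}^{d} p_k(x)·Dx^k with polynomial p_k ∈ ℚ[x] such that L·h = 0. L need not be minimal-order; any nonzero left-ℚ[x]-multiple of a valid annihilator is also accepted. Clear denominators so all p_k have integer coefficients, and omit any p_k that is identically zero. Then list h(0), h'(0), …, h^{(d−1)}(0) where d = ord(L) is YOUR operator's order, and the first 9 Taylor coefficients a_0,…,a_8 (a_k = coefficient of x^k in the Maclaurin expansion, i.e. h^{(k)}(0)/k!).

f: a_k = 2, 2, 6, 10, 22, 42, 86, 170, 342, …
L₀ from L_f via x↦r, Dx↦r'^{-1}Dx.
L = (1 + 8·x + 24·x^2 + 32·x^3) + (-1 + x + 4·x^2 + 8·x^3 + 8·x^4)·Dx  (order 1).
h: a_k = 2, 2, 10, 34, 106, 338, 1114, 3586, 11594, …
ICs: h(0) = 2.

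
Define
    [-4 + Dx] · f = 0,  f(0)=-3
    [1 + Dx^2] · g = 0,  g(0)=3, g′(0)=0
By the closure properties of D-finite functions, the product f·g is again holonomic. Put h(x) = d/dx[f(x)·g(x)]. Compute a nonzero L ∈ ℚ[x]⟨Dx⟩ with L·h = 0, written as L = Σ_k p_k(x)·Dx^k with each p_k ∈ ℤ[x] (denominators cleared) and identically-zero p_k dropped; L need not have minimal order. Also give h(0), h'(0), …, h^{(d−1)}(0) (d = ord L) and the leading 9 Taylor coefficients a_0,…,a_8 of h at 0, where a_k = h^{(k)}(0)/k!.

L = 17 - 8·Dx + Dx^2  (order 2).
h: a_k = -36, -135, -234, -483/2, -303/2, -297/8, 727/20, 31679/560, 50999/1120, …
ICs: h(0) = -36, h′(0) = -135.

f: a_k = -3, -12, -24, -32, -32, -128/5, -256/15, -1024/105, -512/105, …
g: a_k = 3, 0, -3/2, 0, 1/8, 0, -1/240, 0, 1/13440, …
L₀ := L_f ⊗_s L_g (sym. prod.), ord ≤ 2.
Differentiate: ansatz ord ≤ ord L₀ ⇒ L.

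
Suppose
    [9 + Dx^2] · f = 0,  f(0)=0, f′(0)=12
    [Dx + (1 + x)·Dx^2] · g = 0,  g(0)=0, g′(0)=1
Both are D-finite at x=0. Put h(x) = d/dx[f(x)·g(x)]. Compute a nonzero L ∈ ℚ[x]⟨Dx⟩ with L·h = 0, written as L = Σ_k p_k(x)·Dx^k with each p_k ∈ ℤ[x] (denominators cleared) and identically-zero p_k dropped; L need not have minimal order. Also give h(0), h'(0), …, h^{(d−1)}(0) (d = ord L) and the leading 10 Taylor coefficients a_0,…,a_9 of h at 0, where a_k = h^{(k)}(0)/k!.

L = (13743 + 107892·x + 319302·x^2 + 475308·x^3 + 381267·x^4 + 157464·x^5 + 26244·x^6) + (4104 + 24192·x + 53460·x^2 + 56700·x^3 + 29160·x^4 + 5832·x^5)·Dx + (4020 + 27828·x + 76770·x^2 + 109512·x^3 + 85698·x^4 + 34992·x^5 + 5832·x^6)·Dx^2 + (456 + 2688·x + 5940·x^2 + 6300·x^3 + 3240·x^4 + 648·x^5)·Dx^3 + (277 + 1760·x + 4588·x^2 + 6300·x^3 + 4815·x^4 + 1944·x^5 + 324·x^6)·Dx^4  (order 4).
h: a_k = 0, 24, -18, -56, 30, 27, -217/20, -258/35, 108/35, 341/1680, …
ICs: h(0) = 0, h′(0) = 24, h′′(0) = -36, h′′′(0) = -336.

f: a_k = 0, 12, 0, -18, 0, 81/10, 0, -243/140, 0, 243/1120, …
g: a_k = 0, 1, -1/2, 1/3, -1/4, 1/5, -1/6, 1/7, -1/8, 1/9, …
f·g: L₀ = L_f ⊗_s L_g, ord ≤ 2·2.
Differentiate: ansatz ord ≤ ord L₀ ⇒ L.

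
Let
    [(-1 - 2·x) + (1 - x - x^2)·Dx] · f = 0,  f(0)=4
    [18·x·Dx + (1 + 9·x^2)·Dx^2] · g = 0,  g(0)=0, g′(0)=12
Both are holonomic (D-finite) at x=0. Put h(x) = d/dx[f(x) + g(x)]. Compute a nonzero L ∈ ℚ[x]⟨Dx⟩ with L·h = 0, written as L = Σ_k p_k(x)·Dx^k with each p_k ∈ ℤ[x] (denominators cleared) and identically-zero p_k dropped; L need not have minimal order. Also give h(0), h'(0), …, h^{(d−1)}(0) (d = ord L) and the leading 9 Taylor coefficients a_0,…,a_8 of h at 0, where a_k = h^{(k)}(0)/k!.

L = (-36 + 144·x + 1440·x^2 + 2376·x^3 + 3186·x^4 + 486·x^6) + (18 + 24·x - 108·x^2 + 444·x^3 + 2313·x^4 + 2178·x^5 + 243·x^6 + 486·x^7)·Dx + (-2 - 10·x - 34·x^2 - 48·x^3 - 123·x^4 + 387·x^5 + 198·x^6 + 81·x^7 + 81·x^8)·Dx^2  (order 2).
h: a_k = 16, 16, -72, 80, 1132, 312, -8160, 1088, 80712, …
ICs: h(0) = 16, h′(0) = 16.

f: a_k = 4, 4, 8, 12, 20, 32, 52, 84, 136, …
g: a_k = 0, 12, 0, -36, 0, 972/5, 0, -8748/7, 0, …
f+g: L₀ = lclm(L_f,L_g), ord ≤ 1+2.
h=h₀': d/dx-closure on L₀ ⇒ L.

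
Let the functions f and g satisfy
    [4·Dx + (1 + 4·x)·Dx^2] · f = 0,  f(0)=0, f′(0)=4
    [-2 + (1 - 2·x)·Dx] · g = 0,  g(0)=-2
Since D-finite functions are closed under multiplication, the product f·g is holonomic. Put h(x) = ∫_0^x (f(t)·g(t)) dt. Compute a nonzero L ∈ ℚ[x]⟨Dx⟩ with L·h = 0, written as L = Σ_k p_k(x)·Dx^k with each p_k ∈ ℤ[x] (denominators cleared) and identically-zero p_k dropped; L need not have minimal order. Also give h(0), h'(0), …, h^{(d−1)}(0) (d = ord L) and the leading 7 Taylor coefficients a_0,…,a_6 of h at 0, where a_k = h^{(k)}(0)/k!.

f: a_k = 0, 4, -8, 64/3, -64, 1024/5, -2048/3, …
g: a_k = -2, -4, -8, -16, -32, -64, -128, …
f·g: L₀ = L_f ⊗_s L_g, ord ≤ 2·1.
h=∫h₀ ⇒ L = L₀·Dx.
L = 8·Dx + 24·x·Dx^2 + (-1 - 2·x + 8·x^2)·Dx^3  (order 3).
h: a_k = 0, 0, -4, 0, -32/3, 128/15, -2432/45, …
ICs: h(0) = 0, h′(0) = 0, h′′(0) = -8.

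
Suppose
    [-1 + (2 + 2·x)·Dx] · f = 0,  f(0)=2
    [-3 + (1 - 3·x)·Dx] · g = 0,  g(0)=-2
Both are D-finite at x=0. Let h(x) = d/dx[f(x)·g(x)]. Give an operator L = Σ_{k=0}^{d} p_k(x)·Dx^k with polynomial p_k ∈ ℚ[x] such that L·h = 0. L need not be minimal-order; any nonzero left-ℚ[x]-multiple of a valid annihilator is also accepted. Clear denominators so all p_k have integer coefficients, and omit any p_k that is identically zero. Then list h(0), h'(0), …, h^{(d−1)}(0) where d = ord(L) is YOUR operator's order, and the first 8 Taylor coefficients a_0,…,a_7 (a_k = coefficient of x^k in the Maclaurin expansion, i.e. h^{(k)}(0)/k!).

L = (83 + 126·x + 27·x^2) + (-14 + 22·x + 54·x^2 + 18·x^3)·Dx  (order 1).
h: a_k = -14, -83, -1497/4, -11971/8, -359165/64, -2585925/128, -36203181/512, -248249955/1024, …
ICs: h(0) = -14.

f: a_k = 2, 1, -1/4, 1/8, -5/64, 7/128, -21/512, 33/1024, …
g: a_k = -2, -6, -18, -54, -162, -486, -1458, -4374, …
h₀=f·g: eliminate ⇒ L₀, order ≤ 1·1.
h=h₀': d/dx-closure on L₀ ⇒ L.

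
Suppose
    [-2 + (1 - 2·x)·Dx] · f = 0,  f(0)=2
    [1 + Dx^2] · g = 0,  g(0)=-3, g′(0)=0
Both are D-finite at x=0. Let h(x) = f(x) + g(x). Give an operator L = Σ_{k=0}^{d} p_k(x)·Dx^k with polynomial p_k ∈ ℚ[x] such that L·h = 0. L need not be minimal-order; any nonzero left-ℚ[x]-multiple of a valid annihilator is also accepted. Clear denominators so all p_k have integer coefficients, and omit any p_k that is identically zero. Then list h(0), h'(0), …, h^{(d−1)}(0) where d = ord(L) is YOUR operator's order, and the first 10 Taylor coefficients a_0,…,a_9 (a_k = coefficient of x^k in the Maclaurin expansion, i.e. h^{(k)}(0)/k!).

f: a_k = 2, 4, 8, 16, 32, 64, 128, 256, 512, 1024, …
g: a_k = -3, 0, 3/2, 0, -1/8, 0, 1/240, 0, -1/13440, 0, …
Weyl lclm of L_f,L_g ⇒ L₀ (ord ≤ 3).
L = (50 - 8·x + 8·x^2) + (-9 + 22·x - 12·x^2 + 8·x^3)·Dx + (50 - 8·x + 8·x^2)·Dx^2 + (-9 + 22·x - 12·x^2 + 8·x^3)·Dx^3  (order 3).
h: a_k = -1, 4, 19/2, 16, 255/8, 64, 30721/240, 256, 6881279/13440, 1024, …
ICs: h(0) = -1, h′(0) = 4, h′′(0) = 19.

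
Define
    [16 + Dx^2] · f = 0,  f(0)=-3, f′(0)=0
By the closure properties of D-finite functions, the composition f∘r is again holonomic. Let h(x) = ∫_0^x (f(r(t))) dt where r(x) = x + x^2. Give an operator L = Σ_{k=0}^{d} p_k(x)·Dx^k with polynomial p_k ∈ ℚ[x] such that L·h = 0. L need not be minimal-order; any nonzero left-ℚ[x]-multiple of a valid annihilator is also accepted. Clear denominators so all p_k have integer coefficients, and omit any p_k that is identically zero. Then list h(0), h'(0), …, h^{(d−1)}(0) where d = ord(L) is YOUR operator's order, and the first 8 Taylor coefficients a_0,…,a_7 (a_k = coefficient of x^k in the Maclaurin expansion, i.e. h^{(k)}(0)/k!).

L = (16 + 96·x + 192·x^2 + 128·x^3)·Dx - 2·Dx^2 + (1 + 2·x)·Dx^3  (order 3).
h: a_k = 0, -3, 0, 8, 12, -8/5, -64/3, -2624/105, …
ICs: h(0) = 0, h′(0) = -3, h′′(0) = 0.

f: a_k = -3, 0, 24, 0, -32, 0, 256/15, 0, …
Substitute x→r, Dx→(1/r')Dx; clear ⇒ L₀.
h=∫₀ˣh₀: take L = L₀·Dx.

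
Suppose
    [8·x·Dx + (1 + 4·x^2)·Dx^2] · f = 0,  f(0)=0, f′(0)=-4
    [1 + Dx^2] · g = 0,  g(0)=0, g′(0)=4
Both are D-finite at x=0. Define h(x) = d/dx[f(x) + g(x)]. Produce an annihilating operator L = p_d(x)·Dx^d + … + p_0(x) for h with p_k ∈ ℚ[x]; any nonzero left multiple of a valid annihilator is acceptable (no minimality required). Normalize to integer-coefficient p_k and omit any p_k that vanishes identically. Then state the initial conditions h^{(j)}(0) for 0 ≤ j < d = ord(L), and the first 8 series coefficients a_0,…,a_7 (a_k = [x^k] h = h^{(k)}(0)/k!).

L = (-376·x + 1600·x^3 + 128·x^5) + (-7 + 76·x^2 + 432·x^4 + 64·x^6)·Dx + (-376·x + 1600·x^3 + 128·x^5)·Dx^2 + (-7 + 76·x^2 + 432·x^4 + 64·x^6)·Dx^3  (order 3).
h: a_k = 0, 0, 14, 0, -383/6, 0, 46079/180, 0, …
ICs: h(0) = 0, h′(0) = 0, h′′(0) = 28.

f: a_k = 0, -4, 0, 16/3, 0, -64/5, 0, 256/7, …
g: a_k = 0, 4, 0, -2/3, 0, 1/30, 0, -1/1260, …
h₀=f+g: left-lcm gives L₀, ord ≤ 4.
h₀' ⇒ L via d/dx closure of L₀.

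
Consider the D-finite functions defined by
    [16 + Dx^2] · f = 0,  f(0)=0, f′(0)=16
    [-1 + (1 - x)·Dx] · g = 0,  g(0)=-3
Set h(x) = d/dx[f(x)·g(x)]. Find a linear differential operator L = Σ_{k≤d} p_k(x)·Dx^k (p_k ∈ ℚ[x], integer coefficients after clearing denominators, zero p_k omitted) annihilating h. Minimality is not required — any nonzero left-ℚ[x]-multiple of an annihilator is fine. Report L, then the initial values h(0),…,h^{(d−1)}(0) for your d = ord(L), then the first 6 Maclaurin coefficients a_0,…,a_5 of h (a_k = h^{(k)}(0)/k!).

f: a_k = 0, 16, 0, -128/3, 0, 512/15, …
g: a_k = -3, -3, -3, -3, -3, -3, …
f·g: L₀ = L_f ⊗_s L_g, ord ≤ 2·1.
Derive L from L₀ (diff closure).
L = (14 - 32·x + 16·x^2) + (-2 + 2·x)·Dx + (1 - 2·x + x^2)·Dx^2  (order 2).
h: a_k = -48, -96, 240, 320, -112, -672/5, …
ICs: h(0) = -48, h′(0) = -96.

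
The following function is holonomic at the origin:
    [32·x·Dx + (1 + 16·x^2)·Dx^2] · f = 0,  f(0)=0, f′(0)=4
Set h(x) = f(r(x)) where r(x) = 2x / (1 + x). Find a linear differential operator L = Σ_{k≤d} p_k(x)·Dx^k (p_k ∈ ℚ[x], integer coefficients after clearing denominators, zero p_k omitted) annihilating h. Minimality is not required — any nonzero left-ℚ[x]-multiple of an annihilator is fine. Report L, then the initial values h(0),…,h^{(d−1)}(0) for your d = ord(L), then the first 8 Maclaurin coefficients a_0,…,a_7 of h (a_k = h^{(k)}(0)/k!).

f: a_k = 0, 4, 0, -64/3, 0, 1024/5, 0, -16384/7, …
Change of var in L_f (x↦r) gives L₀.
L = (2 + 130·x)·Dx + (1 + 2·x + 65·x^2)·Dx^2  (order 2).
h: a_k = 0, 8, -8, -488/3, 504, 27688/5, -93208/3, -1426888/7, …
ICs: h(0) = 0, h′(0) = 8.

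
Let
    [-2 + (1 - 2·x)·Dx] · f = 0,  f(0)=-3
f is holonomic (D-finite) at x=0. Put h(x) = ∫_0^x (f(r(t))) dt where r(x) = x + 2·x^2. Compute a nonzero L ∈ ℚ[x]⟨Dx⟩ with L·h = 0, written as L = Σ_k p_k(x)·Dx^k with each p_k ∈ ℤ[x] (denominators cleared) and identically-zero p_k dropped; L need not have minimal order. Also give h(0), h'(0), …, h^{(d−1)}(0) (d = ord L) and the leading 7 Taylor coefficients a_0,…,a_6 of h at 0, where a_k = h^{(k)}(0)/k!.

L = (2 + 8·x)·Dx + (-1 + 2·x + 4·x^2)·Dx^2  (order 2).
h: a_k = 0, -3, -3, -8, -18, -48, -128, …
ICs: h(0) = 0, h′(0) = -3.

f: a_k = -3, -6, -12, -24, -48, -96, -192, …
f∘r: x↦r, Dx↦Dx/r' in L_f ⇒ L₀.
∫: right-multiply L₀ by Dx.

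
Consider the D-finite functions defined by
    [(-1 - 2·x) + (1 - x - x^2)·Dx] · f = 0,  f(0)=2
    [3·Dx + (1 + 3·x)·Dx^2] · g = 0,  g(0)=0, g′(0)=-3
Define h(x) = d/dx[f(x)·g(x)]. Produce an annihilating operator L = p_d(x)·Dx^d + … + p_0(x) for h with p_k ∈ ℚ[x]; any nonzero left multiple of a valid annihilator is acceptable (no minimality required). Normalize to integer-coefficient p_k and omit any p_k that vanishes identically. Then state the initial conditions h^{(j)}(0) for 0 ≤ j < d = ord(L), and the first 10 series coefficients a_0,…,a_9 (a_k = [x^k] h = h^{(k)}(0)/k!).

L = (102 + 270·x + 324·x^2) + (-3 + 93·x + 324·x^2 + 252·x^3)·Dx + (-5 - 22·x - 4·x^2 + 63·x^3 + 36·x^4)·Dx^2  (order 2).
h: a_k = -6, 6, -63, 90, -957/2, 5094/5, -38553/10, 352602/35, -923697/28, 658254/7, …
ICs: h(0) = -6, h′(0) = 6.

f: a_k = 2, 2, 4, 6, 10, 16, 26, 42, 68, 110, …
g: a_k = 0, -3, 9/2, -9, 81/4, -243/5, 243/2, -2187/7, 6561/8, -2187, …
h₀=f·g: eliminate ⇒ L₀, order ≤ 1·2.
Differentiate: ansatz ord ≤ ord L₀ ⇒ L.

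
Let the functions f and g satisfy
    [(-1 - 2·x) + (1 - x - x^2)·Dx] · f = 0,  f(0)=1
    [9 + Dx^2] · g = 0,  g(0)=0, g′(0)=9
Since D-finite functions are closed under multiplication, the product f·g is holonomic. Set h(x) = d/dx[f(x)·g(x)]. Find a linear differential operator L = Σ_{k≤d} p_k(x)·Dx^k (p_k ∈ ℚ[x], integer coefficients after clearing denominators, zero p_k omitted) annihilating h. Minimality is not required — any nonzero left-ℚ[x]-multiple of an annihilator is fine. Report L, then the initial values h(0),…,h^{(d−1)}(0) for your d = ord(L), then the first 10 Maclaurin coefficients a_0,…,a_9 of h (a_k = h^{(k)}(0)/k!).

f: a_k = 1, 1, 2, 3, 5, 8, 13, 21, 34, 55, …
g: a_k = 0, 9, 0, -27/2, 0, 243/40, 0, -729/560, 0, 729/4480, …
Sym-product of L_f,L_g gives L₀ (≤ ord 2).
Derive L from L₀ (diff closure).
L = (3 - 162·x - 81·x^2 + 162·x^3 + 81·x^4) + (-12 - 6·x + 54·x^2 + 36·x^3)·Dx + (7 - 16·x - 7·x^2 + 18·x^3 + 9·x^4)·Dx^2  (order 2).
h: a_k = 9, 18, 27/2, 54, 963/8, 4509/20, 6759/16, 54837/70, 1277613/896, 1148481/448, …
ICs: h(0) = 9, h′(0) = 18.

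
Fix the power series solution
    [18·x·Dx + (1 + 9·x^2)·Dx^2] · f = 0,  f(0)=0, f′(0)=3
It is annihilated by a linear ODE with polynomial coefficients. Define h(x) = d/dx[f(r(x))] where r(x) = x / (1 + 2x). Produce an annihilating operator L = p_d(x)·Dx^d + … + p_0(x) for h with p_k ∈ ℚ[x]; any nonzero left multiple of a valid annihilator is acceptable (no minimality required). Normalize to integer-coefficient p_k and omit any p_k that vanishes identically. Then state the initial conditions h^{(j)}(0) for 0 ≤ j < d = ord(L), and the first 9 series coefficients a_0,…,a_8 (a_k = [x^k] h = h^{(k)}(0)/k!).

f: a_k = 0, 3, 0, -9, 0, 243/5, 0, -2187/7, 0, …
f∘r: x↦r, Dx↦Dx/r' in L_f ⇒ L₀.
Differentiate: ansatz ord ≤ ord L₀ ⇒ L.
L = (4 + 26·x) + (1 + 4·x + 13·x^2)·Dx  (order 1).
h: a_k = 3, -12, 9, 120, -597, 828, 4449, -28560, 56403, …
ICs: h(0) = 3.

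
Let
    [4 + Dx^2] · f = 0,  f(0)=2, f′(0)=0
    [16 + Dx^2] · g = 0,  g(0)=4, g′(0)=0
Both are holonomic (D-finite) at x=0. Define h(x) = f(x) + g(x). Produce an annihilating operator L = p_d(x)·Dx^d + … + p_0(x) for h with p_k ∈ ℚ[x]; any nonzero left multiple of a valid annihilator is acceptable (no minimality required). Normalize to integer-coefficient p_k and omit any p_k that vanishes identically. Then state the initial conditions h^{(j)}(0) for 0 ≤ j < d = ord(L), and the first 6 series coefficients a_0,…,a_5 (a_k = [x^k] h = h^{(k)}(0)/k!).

L = 64 + 20·Dx^2 + Dx^4  (order 4).
h: a_k = 6, 0, -36, 0, 44, 0, …
ICs: h(0) = 6, h′(0) = 0, h′′(0) = -72, h′′′(0) = 0.

f: a_k = 2, 0, -4, 0, 4/3, 0, …
g: a_k = 4, 0, -32, 0, 128/3, 0, …
f+g: L₀ = lclm(L_f,L_g), ord ≤ 2+2.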